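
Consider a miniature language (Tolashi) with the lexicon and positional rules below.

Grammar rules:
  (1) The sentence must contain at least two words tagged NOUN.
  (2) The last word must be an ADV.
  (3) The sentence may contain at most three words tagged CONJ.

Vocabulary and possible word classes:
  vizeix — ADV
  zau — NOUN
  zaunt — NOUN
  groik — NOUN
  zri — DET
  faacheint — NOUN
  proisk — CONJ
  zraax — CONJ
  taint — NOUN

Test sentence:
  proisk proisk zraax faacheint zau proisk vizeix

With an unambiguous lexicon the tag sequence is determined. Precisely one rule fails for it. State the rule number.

Fixed tagging: CONJ CONJ CONJ NOUN NOUN CONJ ADV.
Applying the rules: R1 ✓, R2 ✓, R3 ✗.
Only rule 3 fails.

3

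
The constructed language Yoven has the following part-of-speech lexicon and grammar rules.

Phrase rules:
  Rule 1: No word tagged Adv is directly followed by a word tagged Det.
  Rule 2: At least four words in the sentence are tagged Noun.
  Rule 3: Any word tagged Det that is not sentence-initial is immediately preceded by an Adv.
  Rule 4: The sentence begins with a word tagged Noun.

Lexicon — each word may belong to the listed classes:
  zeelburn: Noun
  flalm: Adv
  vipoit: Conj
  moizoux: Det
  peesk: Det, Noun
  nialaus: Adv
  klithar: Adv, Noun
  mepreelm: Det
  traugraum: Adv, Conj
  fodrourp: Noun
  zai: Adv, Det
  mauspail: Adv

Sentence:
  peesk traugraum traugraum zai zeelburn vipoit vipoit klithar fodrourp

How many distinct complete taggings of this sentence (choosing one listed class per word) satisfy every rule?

Candidates per position — 1:peesk {Det,Noun}; 2:traugraum {Adv,Conj}; 3:traugraum {Adv,Conj}; 4:zai {Adv,Det}; 5:zeelburn {Noun}; 6:vipoit {Conj}; 7:vipoit {Conj}; 8:klithar {Adv,Noun}; 9:fodrourp {Noun}.
There are 32 candidate sequences in total.
The sequences that satisfy every rule: Noun Adv Adv Adv Noun Conj Conj Noun Noun; Noun Adv Conj Adv Noun Conj Conj Noun Noun; Noun Conj Adv Adv Noun Conj Conj Noun Noun; Noun Conj Conj Adv Noun Conj Conj Noun Noun.
Count = 4.

4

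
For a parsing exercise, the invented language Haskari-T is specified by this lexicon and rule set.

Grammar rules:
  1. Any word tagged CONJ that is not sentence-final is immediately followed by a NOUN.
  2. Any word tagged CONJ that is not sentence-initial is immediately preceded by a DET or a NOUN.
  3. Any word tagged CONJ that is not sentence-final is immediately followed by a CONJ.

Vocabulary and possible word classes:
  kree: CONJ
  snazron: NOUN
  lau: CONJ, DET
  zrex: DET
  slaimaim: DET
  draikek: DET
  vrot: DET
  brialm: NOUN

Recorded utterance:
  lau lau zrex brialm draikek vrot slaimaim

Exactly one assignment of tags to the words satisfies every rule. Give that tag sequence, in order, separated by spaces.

DET DET DET NOUN DET DET DET

Candidates per position — 1:lau {CONJ,DET}; 2:lau {CONJ,DET}; 3:zrex {DET}; 4:brialm {NOUN}; 5:draikek {DET}; 6:vrot {DET}; 7:slaimaim {DET}.
Position 1: tagging it CONJ would leave rule 1 unsatisfiable, so it must be DET.
Position 2: tagging it CONJ would leave rule 1 unsatisfiable, so it must be DET.
That leaves exactly one tagging: DET DET DET NOUN DET DET DET.
Rule-by-rule: rule 1 satisfied; rule 2 satisfied; rule 3 satisfied.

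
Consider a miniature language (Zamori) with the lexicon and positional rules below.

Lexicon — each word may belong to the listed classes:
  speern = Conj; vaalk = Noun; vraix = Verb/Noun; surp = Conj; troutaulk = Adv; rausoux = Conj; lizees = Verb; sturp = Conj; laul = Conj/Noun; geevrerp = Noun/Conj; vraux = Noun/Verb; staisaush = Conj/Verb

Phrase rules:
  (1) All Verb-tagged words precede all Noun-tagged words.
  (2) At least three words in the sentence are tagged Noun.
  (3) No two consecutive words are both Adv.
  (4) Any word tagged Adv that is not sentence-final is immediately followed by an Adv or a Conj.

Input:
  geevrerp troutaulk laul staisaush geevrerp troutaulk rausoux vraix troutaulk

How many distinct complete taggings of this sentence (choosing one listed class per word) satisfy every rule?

Candidates per position — 1:geevrerp {Noun,Conj}; 2:troutaulk {Adv}; 3:laul {Conj,Noun}; 4:staisaush {Conj,Verb}; 5:geevrerp {Noun,Conj}; 6:troutaulk {Adv}; 7:rausoux {Conj}; 8:vraix {Verb,Noun}; 9:troutaulk {Adv}.
There are 32 candidate sequences in total.
The sequences that satisfy every rule: Noun Adv Conj Conj Noun Adv Conj Noun Adv.
Count = 1.

1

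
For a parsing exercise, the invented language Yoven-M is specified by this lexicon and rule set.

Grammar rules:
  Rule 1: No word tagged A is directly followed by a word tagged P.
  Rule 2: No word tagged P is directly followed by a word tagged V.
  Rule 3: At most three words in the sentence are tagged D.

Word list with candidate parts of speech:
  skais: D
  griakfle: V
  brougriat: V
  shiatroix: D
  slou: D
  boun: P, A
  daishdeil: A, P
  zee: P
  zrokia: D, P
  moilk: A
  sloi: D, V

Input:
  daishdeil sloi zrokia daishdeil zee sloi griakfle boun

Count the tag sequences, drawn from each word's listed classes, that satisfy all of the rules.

Candidates per position — 1:daishdeil {A,P}; 2:sloi {D,V}; 3:zrokia {D,P}; 4:daishdeil {A,P}; 5:zee {P}; 6:sloi {D,V}; 7:griakfle {V}; 8:boun {P,A}.
There are 64 candidate sequences in total.
Checking each against the rules leaves 12 sequences.
Count = 12.

12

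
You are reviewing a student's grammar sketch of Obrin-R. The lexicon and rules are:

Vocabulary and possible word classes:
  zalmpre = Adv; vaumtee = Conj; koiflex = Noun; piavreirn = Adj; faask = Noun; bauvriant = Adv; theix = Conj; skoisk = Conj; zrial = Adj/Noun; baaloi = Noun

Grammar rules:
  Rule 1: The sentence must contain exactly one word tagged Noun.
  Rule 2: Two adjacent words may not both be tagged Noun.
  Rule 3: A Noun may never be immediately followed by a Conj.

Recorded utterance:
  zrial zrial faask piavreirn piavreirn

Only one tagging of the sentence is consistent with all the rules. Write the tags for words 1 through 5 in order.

Adj Adj Noun Adj Adj

Candidates per position — 1:zrial {Adj,Noun}; 2:zrial {Adj,Noun}; 3:faask {Noun}; 4:piavreirn {Adj}; 5:piavreirn {Adj}.
If word 1 were Noun, no tagging could satisfy rule 1; so word 1 is Adj.
If word 2 were Noun, no tagging could satisfy rule 1; so word 2 is Adj.
The unique satisfying tagging is: Adj Adj Noun Adj Adj.
Check: rule 1 ok; rule 2 ok; rule 3 ok.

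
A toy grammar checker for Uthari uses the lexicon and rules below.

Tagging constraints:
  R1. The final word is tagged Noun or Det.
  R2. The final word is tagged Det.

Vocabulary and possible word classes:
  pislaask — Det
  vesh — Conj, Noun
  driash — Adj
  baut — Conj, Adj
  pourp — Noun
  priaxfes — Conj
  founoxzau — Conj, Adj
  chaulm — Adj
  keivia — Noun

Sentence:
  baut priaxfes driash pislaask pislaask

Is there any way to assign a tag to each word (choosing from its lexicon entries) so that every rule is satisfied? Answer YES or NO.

YES

Candidates per position — 1:baut {Conj,Adj}; 2:priaxfes {Conj}; 3:driash {Adj}; 4:pislaask {Det}; 5:pislaask {Det}.
One satisfying assignment: Conj Conj Adj Det Det.
Check: rule 1 ok; rule 2 ok.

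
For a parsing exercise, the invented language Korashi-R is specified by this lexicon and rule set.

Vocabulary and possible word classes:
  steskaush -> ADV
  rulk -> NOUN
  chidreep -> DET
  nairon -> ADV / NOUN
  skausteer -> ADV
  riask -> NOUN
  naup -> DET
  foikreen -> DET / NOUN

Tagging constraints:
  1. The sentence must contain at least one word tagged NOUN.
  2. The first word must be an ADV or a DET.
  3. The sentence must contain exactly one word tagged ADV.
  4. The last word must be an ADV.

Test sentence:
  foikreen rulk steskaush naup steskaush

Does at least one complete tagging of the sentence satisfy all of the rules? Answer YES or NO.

Candidates per position — 1:foikreen {DET,NOUN}; 2:rulk {NOUN}; 3:steskaush {ADV}; 4:naup {DET}; 5:steskaush {ADV}.
Rule 3 cannot be satisfied by any choice of tags from the lexicon.
So there is no consistent tagging.

NO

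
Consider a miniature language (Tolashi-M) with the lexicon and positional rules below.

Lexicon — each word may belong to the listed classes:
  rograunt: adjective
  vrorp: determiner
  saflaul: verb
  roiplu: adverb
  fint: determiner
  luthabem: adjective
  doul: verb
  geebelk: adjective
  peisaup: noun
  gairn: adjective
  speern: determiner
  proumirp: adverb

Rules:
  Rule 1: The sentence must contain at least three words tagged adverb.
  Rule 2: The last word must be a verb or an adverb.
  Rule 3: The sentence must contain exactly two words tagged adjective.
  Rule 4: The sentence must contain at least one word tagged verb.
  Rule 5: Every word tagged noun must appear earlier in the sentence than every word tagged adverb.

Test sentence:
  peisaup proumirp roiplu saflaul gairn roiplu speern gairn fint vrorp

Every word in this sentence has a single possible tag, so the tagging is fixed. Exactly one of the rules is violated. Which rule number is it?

Fixed tagging: noun adverb adverb verb adjective adverb determiner adjective determiner determiner.
Checking each rule: R1 ok, R2 fails, R3 ok, R4 ok, R5 ok.
Only rule 2 fails.

2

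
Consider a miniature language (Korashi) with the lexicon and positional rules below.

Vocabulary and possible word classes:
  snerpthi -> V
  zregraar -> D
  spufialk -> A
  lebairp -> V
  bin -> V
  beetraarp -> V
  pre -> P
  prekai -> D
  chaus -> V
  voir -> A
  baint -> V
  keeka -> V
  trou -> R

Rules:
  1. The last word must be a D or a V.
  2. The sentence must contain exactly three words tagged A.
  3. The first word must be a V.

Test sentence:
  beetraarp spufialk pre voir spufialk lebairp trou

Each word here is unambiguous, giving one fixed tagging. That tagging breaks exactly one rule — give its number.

1

Fixed tagging: V A P A A V R.
Checking each rule: R1 ✗, R2 ✓, R3 ✓.
Only rule 1 fails.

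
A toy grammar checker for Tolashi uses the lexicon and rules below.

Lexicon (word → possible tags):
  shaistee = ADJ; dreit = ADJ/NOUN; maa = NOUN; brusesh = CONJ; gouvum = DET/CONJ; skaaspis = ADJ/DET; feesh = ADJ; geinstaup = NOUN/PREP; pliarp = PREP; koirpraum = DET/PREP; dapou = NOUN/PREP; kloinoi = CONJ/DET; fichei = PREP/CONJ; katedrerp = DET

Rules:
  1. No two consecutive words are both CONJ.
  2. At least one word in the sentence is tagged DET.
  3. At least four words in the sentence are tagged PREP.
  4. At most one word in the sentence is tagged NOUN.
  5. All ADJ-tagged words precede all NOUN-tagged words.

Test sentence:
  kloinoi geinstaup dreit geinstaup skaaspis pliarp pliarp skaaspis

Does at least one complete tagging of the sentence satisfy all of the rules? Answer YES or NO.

YES

Candidates per position — 1:kloinoi {CONJ,DET}; 2:geinstaup {NOUN,PREP}; 3:dreit {ADJ,NOUN}; 4:geinstaup {NOUN,PREP}; 5:skaaspis {ADJ,DET}; 6:pliarp {PREP}; 7:pliarp {PREP}; 8:skaaspis {ADJ,DET}.
One satisfying assignment: DET PREP NOUN PREP DET PREP PREP DET.
Rule-by-rule: rule 1 ✓; rule 2 ✓; rule 3 ✓; rule 4 ✓; rule 5 ✓.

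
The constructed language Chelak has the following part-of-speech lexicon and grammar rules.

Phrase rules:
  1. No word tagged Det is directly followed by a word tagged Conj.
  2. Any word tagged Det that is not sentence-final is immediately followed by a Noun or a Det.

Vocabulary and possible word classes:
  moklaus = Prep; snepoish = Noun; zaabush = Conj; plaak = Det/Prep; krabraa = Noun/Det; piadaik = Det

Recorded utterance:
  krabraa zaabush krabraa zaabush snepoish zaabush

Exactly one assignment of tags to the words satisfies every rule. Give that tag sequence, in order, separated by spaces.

Candidates per position — 1:krabraa {Noun,Det}; 2:zaabush {Conj}; 3:krabraa {Noun,Det}; 4:zaabush {Conj}; 5:snepoish {Noun}; 6:zaabush {Conj}.
At position 1, choosing Det makes rule 1 impossible to satisfy; hence Noun.
At position 3, choosing Det makes rule 1 impossible to satisfy; hence Noun.
The only consistent sequence is: Noun Conj Noun Conj Noun Conj.
Checking: rule 1 holds; rule 2 holds.

Noun Conj Noun Conj Noun Conj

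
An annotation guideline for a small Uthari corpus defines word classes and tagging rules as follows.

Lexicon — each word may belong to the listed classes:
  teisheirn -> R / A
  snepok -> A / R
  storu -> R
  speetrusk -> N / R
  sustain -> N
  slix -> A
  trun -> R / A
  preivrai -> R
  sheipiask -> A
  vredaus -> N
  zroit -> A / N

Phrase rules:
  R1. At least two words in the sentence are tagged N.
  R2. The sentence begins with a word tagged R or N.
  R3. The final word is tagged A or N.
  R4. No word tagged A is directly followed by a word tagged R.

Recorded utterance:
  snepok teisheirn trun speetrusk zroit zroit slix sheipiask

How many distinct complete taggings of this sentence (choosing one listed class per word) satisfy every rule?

10

Candidates per position — 1:snepok {A,R}; 2:teisheirn {R,A}; 3:trun {R,A}; 4:speetrusk {N,R}; 5:zroit {A,N}; 6:zroit {A,N}; 7:slix {A}; 8:sheipiask {A}.
There are 64 candidate sequences in total.
Checking each against the rules leaves 10 sequences.
Count = 10.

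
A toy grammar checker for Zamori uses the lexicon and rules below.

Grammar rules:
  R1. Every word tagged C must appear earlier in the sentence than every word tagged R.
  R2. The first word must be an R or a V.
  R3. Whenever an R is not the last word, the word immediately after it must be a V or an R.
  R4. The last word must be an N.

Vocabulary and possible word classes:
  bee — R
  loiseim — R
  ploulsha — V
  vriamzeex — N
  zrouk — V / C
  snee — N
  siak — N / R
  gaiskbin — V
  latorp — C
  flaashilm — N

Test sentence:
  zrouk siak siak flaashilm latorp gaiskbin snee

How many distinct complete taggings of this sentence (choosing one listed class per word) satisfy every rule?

Candidates per position — 1:zrouk {V,C}; 2:siak {N,R}; 3:siak {N,R}; 4:flaashilm {N}; 5:latorp {C}; 6:gaiskbin {V}; 7:snee {N}.
There are 8 candidate sequences in total.
The sequences that satisfy every rule: V N N N C V N.
Count = 1.

1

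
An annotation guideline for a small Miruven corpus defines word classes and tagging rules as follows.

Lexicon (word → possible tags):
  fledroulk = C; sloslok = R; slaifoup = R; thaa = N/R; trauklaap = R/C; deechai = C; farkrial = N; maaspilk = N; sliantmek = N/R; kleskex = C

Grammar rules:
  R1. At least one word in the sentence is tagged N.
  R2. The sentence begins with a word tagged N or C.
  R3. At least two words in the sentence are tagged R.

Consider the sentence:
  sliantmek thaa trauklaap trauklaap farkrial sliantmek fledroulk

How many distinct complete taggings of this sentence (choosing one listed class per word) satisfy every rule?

11

Candidates per position — 1:sliantmek {N,R}; 2:thaa {N,R}; 3:trauklaap {R,C}; 4:trauklaap {R,C}; 5:farkrial {N}; 6:sliantmek {N,R}; 7:fledroulk {C}.
There are 32 candidate sequences in total.
Checking each against the rules leaves 11 sequences.
Count = 11.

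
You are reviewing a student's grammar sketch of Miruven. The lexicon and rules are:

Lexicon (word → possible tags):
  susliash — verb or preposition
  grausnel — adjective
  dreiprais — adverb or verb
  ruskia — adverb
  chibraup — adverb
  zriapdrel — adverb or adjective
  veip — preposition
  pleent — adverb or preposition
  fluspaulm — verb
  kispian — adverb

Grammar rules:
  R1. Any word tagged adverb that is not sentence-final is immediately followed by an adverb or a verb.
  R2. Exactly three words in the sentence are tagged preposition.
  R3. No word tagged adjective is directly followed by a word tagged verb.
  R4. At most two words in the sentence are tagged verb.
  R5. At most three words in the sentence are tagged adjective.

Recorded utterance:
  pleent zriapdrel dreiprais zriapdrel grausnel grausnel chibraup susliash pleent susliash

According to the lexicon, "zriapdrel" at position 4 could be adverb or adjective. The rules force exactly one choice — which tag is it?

Candidates per position — 1:pleent {adverb,preposition}; 2:zriapdrel {adverb,adjective}; 3:dreiprais {adverb,verb}; 4:zriapdrel {adverb,adjective}; 5:grausnel {adjective}; 6:grausnel {adjective}; 7:chibraup {adverb}; 8:susliash {verb,preposition}; 9:pleent {adverb,preposition}; 10:susliash {verb,preposition}.
If word 3 were adverb, no tagging could satisfy rule 1; so word 3 is verb.
If word 4 were adverb, no tagging could satisfy rule 1; so word 4 is adjective.
If word 8 were preposition, no tagging could satisfy rule 1; so word 8 is verb.
If word 9 were adverb, no tagging could satisfy rule 2; so word 9 is preposition.
If word 10 were verb, no tagging could satisfy rule 2; so word 10 is preposition.
If word 1 were adverb, no tagging could satisfy rule 2; so word 1 is preposition.
If word 2 were adjective, no tagging could satisfy rule 3; so word 2 is adverb.
That leaves exactly one tagging: preposition adverb verb adjective adjective adjective adverb verb preposition preposition.
Check: rule 1 ok; rule 2 ok; rule 3 ok; rule 4 ok; rule 5 ok.

adjective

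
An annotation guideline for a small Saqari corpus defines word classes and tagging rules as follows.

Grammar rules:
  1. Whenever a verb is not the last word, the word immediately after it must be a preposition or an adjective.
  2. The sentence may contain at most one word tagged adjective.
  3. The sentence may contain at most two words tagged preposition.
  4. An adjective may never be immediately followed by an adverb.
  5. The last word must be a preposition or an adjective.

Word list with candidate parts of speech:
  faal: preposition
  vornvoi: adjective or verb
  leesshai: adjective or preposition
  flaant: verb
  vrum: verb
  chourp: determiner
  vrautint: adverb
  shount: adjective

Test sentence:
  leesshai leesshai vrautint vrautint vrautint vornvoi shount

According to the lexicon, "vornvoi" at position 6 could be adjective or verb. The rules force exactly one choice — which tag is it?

Candidates per position — 1:leesshai {adjective,preposition}; 2:leesshai {adjective,preposition}; 3:vrautint {adverb}; 4:vrautint {adverb}; 5:vrautint {adverb}; 6:vornvoi {adjective,verb}; 7:shount {adjective}.
If word 1 were adjective, no tagging could satisfy rule 2; so word 1 is preposition.
If word 2 were adjective, no tagging could satisfy rule 2; so word 2 is preposition.
If word 6 were adjective, no tagging could satisfy rule 2; so word 6 is verb.
That leaves exactly one tagging: preposition preposition adverb adverb adverb verb adjective.
Verifying each rule — rule 1 ok; rule 2 ok; rule 3 ok; rule 4 ok; rule 5 ok.

verb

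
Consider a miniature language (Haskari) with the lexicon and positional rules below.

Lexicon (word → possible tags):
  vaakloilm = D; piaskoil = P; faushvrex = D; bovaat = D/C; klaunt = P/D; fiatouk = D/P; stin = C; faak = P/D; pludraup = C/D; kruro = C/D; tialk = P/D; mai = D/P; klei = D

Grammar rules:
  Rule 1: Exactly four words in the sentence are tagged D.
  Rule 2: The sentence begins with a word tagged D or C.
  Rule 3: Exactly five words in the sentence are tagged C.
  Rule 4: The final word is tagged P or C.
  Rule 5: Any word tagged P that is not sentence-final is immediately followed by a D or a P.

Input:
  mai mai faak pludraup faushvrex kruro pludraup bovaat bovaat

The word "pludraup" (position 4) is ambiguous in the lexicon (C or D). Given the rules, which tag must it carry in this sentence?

C

Candidates per position — 1:mai {D,P}; 2:mai {D,P}; 3:faak {P,D}; 4:pludraup {C,D}; 5:faushvrex {D}; 6:kruro {C,D}; 7:pludraup {C,D}; 8:bovaat {D,C}; 9:bovaat {D,C}.
At position 1, choosing P makes rule 2 impossible to satisfy; hence D.
At position 4, choosing D makes rule 3 impossible to satisfy; hence C.
At position 6, choosing D makes rule 3 impossible to satisfy; hence C.
At position 7, choosing D makes rule 3 impossible to satisfy; hence C.
At position 8, choosing D makes rule 3 impossible to satisfy; hence C.
At position 9, choosing D makes rule 3 impossible to satisfy; hence C.
At position 2, choosing P makes rule 1 impossible to satisfy; hence D.
At position 3, choosing P makes rule 1 impossible to satisfy; hence D.
The only consistent sequence is: D D D C D C C C C.
Verifying each rule — rule 1 satisfied; rule 2 satisfied; rule 3 satisfied; rule 4 satisfied; rule 5 satisfied.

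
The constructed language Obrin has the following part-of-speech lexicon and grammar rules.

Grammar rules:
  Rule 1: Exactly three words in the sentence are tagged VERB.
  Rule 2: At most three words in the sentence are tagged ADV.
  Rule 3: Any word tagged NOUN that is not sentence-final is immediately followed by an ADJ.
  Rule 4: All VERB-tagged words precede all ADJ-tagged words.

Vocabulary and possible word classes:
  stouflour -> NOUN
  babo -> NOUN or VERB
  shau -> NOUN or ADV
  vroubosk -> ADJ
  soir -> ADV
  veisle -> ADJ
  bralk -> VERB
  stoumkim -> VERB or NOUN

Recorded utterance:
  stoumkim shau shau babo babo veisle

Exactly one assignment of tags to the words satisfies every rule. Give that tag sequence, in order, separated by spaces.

Candidates per position — 1:stoumkim {VERB,NOUN}; 2:shau {NOUN,ADV}; 3:shau {NOUN,ADV}; 4:babo {NOUN,VERB}; 5:babo {NOUN,VERB}; 6:veisle {ADJ}.
If word 1 were NOUN, no tagging could satisfy rule 1; so word 1 is VERB.
If word 2 were NOUN, no tagging could satisfy rule 3; so word 2 is ADV.
If word 3 were NOUN, no tagging could satisfy rule 3; so word 3 is ADV.
If word 4 were NOUN, no tagging could satisfy rule 1; so word 4 is VERB.
If word 5 were NOUN, no tagging could satisfy rule 1; so word 5 is VERB.
That leaves exactly one tagging: VERB ADV ADV VERB VERB ADJ.
Verifying each rule — rule 1 ok; rule 2 ok; rule 3 ok; rule 4 ok.

VERB ADV ADV VERB VERB ADJ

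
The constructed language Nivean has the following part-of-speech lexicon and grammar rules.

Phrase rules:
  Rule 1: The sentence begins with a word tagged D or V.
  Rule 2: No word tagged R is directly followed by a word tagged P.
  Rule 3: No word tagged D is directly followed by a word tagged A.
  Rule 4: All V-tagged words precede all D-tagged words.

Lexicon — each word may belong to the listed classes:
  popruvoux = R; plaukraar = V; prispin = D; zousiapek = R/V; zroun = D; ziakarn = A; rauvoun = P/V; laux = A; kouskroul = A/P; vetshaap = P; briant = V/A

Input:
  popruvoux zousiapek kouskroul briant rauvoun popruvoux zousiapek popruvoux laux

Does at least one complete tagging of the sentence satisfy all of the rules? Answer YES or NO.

Candidates per position — 1:popruvoux {R}; 2:zousiapek {R,V}; 3:kouskroul {A,P}; 4:briant {V,A}; 5:rauvoun {P,V}; 6:popruvoux {R}; 7:zousiapek {R,V}; 8:popruvoux {R}; 9:laux {A}.
Rule 1 cannot be satisfied by any choice of tags from the lexicon.
So there is no consistent tagging.

NO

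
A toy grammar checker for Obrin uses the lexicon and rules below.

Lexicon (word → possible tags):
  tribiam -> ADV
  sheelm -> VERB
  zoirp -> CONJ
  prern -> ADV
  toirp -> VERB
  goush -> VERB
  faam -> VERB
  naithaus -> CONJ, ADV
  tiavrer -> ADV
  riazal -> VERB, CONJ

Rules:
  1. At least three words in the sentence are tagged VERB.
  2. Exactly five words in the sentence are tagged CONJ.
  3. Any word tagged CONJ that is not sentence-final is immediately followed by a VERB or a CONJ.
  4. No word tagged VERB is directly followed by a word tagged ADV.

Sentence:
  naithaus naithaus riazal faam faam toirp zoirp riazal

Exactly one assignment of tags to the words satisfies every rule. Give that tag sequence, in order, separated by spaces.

CONJ CONJ CONJ VERB VERB VERB CONJ CONJ

Candidates per position — 1:naithaus {CONJ,ADV}; 2:naithaus {CONJ,ADV}; 3:riazal {VERB,CONJ}; 4:faam {VERB}; 5:faam {VERB}; 6:toirp {VERB}; 7:zoirp {CONJ}; 8:riazal {VERB,CONJ}.
At position 1, choosing ADV makes rule 2 impossible to satisfy; hence CONJ.
At position 2, choosing ADV makes rule 2 impossible to satisfy; hence CONJ.
At position 3, choosing VERB makes rule 2 impossible to satisfy; hence CONJ.
At position 8, choosing VERB makes rule 2 impossible to satisfy; hence CONJ.
The only consistent sequence is: CONJ CONJ CONJ VERB VERB VERB CONJ CONJ.
Rule-by-rule: rule 1 ✓; rule 2 ✓; rule 3 ✓; rule 4 ✓.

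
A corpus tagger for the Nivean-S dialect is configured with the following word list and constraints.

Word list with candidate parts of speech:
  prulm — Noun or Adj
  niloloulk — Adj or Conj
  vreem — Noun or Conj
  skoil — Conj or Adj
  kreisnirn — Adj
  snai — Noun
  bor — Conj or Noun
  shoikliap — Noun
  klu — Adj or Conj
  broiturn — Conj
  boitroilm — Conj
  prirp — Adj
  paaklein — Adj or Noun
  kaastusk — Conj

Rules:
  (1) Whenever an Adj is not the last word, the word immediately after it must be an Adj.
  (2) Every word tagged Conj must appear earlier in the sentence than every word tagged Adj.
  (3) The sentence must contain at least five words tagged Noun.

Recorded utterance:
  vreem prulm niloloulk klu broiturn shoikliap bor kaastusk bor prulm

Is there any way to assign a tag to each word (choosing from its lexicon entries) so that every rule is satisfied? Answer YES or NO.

YES

Candidates per position — 1:vreem {Noun,Conj}; 2:prulm {Noun,Adj}; 3:niloloulk {Adj,Conj}; 4:klu {Adj,Conj}; 5:broiturn {Conj}; 6:shoikliap {Noun}; 7:bor {Conj,Noun}; 8:kaastusk {Conj}; 9:bor {Conj,Noun}; 10:prulm {Noun,Adj}.
One satisfying assignment: Conj Noun Conj Conj Conj Noun Noun Conj Noun Noun.
Checking: rule 1 ok; rule 2 ok; rule 3 ok.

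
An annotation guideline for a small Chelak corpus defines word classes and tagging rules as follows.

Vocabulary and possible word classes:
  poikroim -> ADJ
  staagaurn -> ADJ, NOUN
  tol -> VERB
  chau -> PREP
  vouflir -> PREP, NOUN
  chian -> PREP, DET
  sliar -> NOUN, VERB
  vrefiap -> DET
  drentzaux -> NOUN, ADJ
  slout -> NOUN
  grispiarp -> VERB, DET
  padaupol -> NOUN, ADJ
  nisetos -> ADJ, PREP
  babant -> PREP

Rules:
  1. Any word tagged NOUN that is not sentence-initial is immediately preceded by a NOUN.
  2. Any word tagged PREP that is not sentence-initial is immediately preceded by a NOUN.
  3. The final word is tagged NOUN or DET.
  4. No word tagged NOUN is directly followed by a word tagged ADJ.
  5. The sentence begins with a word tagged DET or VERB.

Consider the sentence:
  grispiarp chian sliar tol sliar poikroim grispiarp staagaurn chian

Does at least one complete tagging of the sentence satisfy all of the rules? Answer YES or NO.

Candidates per position — 1:grispiarp {VERB,DET}; 2:chian {PREP,DET}; 3:sliar {NOUN,VERB}; 4:tol {VERB}; 5:sliar {NOUN,VERB}; 6:poikroim {ADJ}; 7:grispiarp {VERB,DET}; 8:staagaurn {ADJ,NOUN}; 9:chian {PREP,DET}.
One satisfying assignment: DET DET VERB VERB VERB ADJ VERB ADJ DET.
Check: rule 1 ok; rule 2 ok; rule 3 ok; rule 4 ok; rule 5 ok.

YES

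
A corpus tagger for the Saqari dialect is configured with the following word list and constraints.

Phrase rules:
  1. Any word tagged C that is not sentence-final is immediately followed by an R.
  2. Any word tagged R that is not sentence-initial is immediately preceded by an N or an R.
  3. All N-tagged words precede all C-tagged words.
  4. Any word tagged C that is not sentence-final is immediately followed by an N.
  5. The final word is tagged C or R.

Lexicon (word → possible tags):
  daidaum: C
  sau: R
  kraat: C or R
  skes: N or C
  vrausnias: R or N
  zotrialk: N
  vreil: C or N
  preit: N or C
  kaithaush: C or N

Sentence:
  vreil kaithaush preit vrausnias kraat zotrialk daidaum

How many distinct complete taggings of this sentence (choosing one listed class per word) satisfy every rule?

2

Candidates per position — 1:vreil {C,N}; 2:kaithaush {C,N}; 3:preit {N,C}; 4:vrausnias {R,N}; 5:kraat {C,R}; 6:zotrialk {N}; 7:daidaum {C}.
There are 32 candidate sequences in total.
The sequences that satisfy every rule: N N N R R N C; N N N N R N C.
Count = 2.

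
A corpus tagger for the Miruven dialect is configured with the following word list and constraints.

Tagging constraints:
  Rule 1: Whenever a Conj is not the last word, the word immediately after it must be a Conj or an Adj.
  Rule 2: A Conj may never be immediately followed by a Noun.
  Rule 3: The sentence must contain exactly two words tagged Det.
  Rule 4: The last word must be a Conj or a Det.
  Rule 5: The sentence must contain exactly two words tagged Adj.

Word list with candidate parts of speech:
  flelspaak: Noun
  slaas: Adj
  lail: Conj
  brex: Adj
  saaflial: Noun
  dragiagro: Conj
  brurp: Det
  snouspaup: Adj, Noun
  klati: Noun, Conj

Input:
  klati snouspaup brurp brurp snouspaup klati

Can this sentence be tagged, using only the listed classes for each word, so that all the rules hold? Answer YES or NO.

Candidates per position — 1:klati {Noun,Conj}; 2:snouspaup {Adj,Noun}; 3:brurp {Det}; 4:brurp {Det}; 5:snouspaup {Adj,Noun}; 6:klati {Noun,Conj}.
One satisfying assignment: Noun Adj Det Det Adj Conj.
Checking: rule 1 ✓; rule 2 ✓; rule 3 ✓; rule 4 ✓; rule 5 ✓.

YES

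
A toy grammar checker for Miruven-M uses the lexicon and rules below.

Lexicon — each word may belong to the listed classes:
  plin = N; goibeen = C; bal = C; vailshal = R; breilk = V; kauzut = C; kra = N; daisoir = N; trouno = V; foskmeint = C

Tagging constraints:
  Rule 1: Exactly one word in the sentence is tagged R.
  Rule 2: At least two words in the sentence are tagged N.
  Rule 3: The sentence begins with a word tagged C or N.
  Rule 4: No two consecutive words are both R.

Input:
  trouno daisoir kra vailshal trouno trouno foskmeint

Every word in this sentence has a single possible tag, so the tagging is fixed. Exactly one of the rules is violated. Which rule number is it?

Fixed tagging: V N N R V V C.
Rule check: R1 ✓, R2 ✓, R3 ✗, R4 ✓.
Only rule 3 fails.

3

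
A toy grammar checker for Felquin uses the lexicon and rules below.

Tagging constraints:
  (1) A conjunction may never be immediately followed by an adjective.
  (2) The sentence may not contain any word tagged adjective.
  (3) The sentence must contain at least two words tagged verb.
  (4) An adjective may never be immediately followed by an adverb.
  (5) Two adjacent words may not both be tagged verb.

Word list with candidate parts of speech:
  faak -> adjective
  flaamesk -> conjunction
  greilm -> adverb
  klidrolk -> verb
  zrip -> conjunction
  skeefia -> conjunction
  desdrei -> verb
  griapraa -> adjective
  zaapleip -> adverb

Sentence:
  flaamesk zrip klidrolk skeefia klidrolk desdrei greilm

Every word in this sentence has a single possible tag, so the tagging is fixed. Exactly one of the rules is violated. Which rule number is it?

Fixed tagging: conjunction conjunction verb conjunction verb verb adverb.
Checking each rule: R1 pass, R2 pass, R3 pass, R4 pass, R5 fail.
Only rule 5 fails.

5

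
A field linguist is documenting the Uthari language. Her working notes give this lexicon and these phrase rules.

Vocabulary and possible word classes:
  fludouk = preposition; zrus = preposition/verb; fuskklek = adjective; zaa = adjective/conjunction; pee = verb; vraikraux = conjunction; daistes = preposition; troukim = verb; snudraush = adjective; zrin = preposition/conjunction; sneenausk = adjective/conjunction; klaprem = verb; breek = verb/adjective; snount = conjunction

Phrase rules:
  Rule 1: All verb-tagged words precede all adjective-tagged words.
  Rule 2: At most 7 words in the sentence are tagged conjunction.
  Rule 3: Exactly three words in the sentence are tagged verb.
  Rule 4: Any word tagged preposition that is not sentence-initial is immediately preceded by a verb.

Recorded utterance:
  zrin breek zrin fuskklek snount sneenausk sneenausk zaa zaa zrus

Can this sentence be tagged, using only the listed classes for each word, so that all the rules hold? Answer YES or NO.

NO

Candidates per position — 1:zrin {preposition,conjunction}; 2:breek {verb,adjective}; 3:zrin {preposition,conjunction}; 4:fuskklek {adjective}; 5:snount {conjunction}; 6:sneenausk {adjective,conjunction}; 7:sneenausk {adjective,conjunction}; 8:zaa {adjective,conjunction}; 9:zaa {adjective,conjunction}; 10:zrus {preposition,verb}.
Rule 3 cannot be satisfied by any choice of tags from the lexicon.
So there is no consistent tagging.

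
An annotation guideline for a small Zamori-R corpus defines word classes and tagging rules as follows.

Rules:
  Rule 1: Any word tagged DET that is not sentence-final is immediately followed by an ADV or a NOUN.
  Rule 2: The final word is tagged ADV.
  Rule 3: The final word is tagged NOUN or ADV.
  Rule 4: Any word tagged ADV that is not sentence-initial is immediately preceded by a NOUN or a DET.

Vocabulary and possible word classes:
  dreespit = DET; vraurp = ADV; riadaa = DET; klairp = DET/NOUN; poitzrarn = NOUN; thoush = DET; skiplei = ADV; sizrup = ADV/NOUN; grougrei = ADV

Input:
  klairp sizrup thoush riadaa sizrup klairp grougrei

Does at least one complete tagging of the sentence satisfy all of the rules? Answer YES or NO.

NO

Candidates per position — 1:klairp {DET,NOUN}; 2:sizrup {ADV,NOUN}; 3:thoush {DET}; 4:riadaa {DET}; 5:sizrup {ADV,NOUN}; 6:klairp {DET,NOUN}; 7:grougrei {ADV}.
Rule 1 cannot be satisfied by any choice of tags from the lexicon.
So there is no consistent tagging.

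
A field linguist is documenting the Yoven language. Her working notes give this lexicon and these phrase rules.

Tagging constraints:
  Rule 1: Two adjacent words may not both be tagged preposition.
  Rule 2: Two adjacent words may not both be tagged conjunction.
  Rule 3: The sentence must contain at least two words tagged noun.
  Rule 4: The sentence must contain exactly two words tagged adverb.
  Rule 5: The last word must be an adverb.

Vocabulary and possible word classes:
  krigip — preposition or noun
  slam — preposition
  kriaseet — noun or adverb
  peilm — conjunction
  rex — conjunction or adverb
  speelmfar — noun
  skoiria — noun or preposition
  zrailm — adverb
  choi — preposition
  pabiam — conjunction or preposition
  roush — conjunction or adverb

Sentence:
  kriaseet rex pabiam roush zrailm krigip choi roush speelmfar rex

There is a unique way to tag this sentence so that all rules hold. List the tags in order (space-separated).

Candidates per position — 1:kriaseet {noun,adverb}; 2:rex {conjunction,adverb}; 3:pabiam {conjunction,preposition}; 4:roush {conjunction,adverb}; 5:zrailm {adverb}; 6:krigip {preposition,noun}; 7:choi {preposition}; 8:roush {conjunction,adverb}; 9:speelmfar {noun}; 10:rex {conjunction,adverb}.
Position 6: preposition is ruled out by rule 1; that leaves noun.
Position 10: conjunction is ruled out by rule 5; that leaves adverb.
Position 1: adverb is ruled out by rule 4; that leaves noun.
Position 2: adverb is ruled out by rule 4; that leaves conjunction.
Position 3: conjunction is ruled out by rule 2; that leaves preposition.
Position 4: adverb is ruled out by rule 4; that leaves conjunction.
Position 8: adverb is ruled out by rule 4; that leaves conjunction.
That leaves exactly one tagging: noun conjunction preposition conjunction adverb noun preposition conjunction noun adverb.
Verifying each rule — rule 1 holds; rule 2 holds; rule 3 holds; rule 4 holds; rule 5 holds.

noun conjunction preposition conjunction adverb noun preposition conjunction noun adverb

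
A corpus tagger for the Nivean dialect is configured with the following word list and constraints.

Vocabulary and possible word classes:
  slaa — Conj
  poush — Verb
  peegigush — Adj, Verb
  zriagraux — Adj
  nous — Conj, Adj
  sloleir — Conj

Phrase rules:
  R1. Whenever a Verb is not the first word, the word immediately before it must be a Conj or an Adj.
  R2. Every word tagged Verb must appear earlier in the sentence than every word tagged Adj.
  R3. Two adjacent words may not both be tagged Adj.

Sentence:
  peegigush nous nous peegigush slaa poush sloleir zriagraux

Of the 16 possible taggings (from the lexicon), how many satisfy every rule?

1

Candidates per position — 1:peegigush {Adj,Verb}; 2:nous {Conj,Adj}; 3:nous {Conj,Adj}; 4:peegigush {Adj,Verb}; 5:slaa {Conj}; 6:poush {Verb}; 7:sloleir {Conj}; 8:zriagraux {Adj}.
There are 16 candidate sequences in total.
The sequences that satisfy every rule: Verb Conj Conj Verb Conj Verb Conj Adj.
Count = 1.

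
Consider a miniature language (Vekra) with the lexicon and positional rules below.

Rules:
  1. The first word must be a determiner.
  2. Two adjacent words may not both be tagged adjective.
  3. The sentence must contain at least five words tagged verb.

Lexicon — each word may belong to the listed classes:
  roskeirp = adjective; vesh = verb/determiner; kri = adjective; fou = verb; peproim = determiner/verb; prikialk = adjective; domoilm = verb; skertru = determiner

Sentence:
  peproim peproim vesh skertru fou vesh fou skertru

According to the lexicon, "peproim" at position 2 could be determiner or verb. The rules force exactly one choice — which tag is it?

Candidates per position — 1:peproim {determiner,verb}; 2:peproim {determiner,verb}; 3:vesh {verb,determiner}; 4:skertru {determiner}; 5:fou {verb}; 6:vesh {verb,determiner}; 7:fou {verb}; 8:skertru {determiner}.
If word 1 were verb, no tagging could satisfy rule 1; so word 1 is determiner.
If word 2 were determiner, no tagging could satisfy rule 3; so word 2 is verb.
If word 3 were determiner, no tagging could satisfy rule 3; so word 3 is verb.
If word 6 were determiner, no tagging could satisfy rule 3; so word 6 is verb.
The unique satisfying tagging is: determiner verb verb determiner verb verb verb determiner.
Checking: rule 1 satisfied; rule 2 satisfied; rule 3 satisfied.

verb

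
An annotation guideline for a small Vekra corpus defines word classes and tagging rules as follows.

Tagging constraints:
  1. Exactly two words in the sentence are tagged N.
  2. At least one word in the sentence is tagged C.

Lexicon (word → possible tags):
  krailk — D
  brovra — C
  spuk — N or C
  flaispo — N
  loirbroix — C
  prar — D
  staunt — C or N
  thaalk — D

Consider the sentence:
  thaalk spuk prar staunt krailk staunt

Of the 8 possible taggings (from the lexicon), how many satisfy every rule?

Candidates per position — 1:thaalk {D}; 2:spuk {N,C}; 3:prar {D}; 4:staunt {C,N}; 5:krailk {D}; 6:staunt {C,N}.
There are 8 candidate sequences in total.
The sequences that satisfy every rule: D N D C D N; D N D N D C; D C D N D N.
Count = 3.

3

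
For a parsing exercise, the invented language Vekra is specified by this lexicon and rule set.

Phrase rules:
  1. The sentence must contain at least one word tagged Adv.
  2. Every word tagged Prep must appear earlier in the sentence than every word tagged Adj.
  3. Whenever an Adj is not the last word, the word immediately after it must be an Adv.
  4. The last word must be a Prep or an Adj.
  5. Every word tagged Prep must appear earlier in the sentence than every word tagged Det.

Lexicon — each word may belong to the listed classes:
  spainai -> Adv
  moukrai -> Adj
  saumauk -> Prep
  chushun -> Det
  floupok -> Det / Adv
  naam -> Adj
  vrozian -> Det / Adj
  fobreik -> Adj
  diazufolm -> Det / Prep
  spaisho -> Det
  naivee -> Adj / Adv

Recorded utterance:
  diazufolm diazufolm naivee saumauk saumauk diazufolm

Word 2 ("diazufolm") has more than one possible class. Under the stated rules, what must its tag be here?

Prep

Candidates per position — 1:diazufolm {Det,Prep}; 2:diazufolm {Det,Prep}; 3:naivee {Adj,Adv}; 4:saumauk {Prep}; 5:saumauk {Prep}; 6:diazufolm {Det,Prep}.
Word 1 cannot be Det — rule 5 would then fail for every completion. It is Prep.
Word 2 cannot be Det — rule 5 would then fail for every completion. It is Prep.
Word 3 cannot be Adj — rule 1 would then fail for every completion. It is Adv.
Word 6 cannot be Det — rule 4 would then fail for every completion. It is Prep.
The only consistent sequence is: Prep Prep Adv Prep Prep Prep.
Check: rule 1 ✓; rule 2 ✓; rule 3 ✓; rule 4 ✓; rule 5 ✓.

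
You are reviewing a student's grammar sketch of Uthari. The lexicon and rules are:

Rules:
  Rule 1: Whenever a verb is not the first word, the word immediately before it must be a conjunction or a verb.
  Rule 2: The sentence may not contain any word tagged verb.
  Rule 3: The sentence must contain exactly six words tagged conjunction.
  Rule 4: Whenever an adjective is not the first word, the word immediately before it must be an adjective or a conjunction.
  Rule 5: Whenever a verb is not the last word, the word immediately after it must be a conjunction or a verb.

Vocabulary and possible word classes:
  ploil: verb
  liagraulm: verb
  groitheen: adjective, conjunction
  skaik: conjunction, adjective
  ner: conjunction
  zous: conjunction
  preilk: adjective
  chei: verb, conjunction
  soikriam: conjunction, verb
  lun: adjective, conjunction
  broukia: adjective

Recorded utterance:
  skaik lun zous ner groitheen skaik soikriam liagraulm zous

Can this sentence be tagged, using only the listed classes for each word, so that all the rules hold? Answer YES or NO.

NO

Candidates per position — 1:skaik {conjunction,adjective}; 2:lun {adjective,conjunction}; 3:zous {conjunction}; 4:ner {conjunction}; 5:groitheen {adjective,conjunction}; 6:skaik {conjunction,adjective}; 7:soikriam {conjunction,verb}; 8:liagraulm {verb}; 9:zous {conjunction}.
Rule 2 cannot be satisfied by any choice of tags from the lexicon.
So there is no consistent tagging.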